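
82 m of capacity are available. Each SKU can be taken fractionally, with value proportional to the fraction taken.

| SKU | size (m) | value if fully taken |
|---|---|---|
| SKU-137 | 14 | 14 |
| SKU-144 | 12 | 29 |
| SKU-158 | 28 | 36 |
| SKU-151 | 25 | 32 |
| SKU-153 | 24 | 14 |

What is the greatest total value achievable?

112.75

Sort by value density: SKU-144 29/12≈2.42, SKU-158 36/28≈1.29, SKU-151 32/25≈1.28, SKU-137 14/14≈1, SKU-153 14/24≈0.583.
All 12 m of SKU-144 fit (value 29) — 70 remain.
SKU-158: take in full, 28 m for value 36 — 42 left.
All 25 m of SKU-151 fit (value 32) — 17 remain.
SKU-137: take in full, 14 m for value 14 — 3 left.
Fill the last 3 m with part of SKU-153: 3/24 of it earns 1.75.
Total value = 112.75.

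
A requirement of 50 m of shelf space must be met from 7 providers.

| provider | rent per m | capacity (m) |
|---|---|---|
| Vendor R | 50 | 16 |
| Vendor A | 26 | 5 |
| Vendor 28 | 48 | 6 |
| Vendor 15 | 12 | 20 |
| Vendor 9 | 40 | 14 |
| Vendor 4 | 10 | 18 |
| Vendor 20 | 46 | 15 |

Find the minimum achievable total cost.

830

Cheapest first:
Vendor 4 at 10: take all 18 m → 32 still needed.
Vendor 15 at 12: take all 20 m → 12 still needed.
Take 5 from Vendor A at 26 → need 7 more.
Vendor 9 (40): take the remaining 7 → done.
Vendor 20, Vendor 28, Vendor R: unused.
Cost = 18×10 + 20×12 + 5×26 + 7×40 = 830.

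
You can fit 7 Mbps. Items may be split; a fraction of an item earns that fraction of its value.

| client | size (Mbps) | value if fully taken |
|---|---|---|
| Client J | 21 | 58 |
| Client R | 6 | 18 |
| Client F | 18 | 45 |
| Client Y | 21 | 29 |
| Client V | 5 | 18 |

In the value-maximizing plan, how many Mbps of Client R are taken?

Best value per unit of size first: Client V 18/5≈3.6, Client R 18/6≈3, Client J 58/21≈2.76, Client F 45/18≈2.5, Client Y 29/21≈1.38.
All 5 Mbps of Client V fit (value 18) ; 2 remain.
Fill the last 2 Mbps with part of Client R: 2/6 of it earns 6.

2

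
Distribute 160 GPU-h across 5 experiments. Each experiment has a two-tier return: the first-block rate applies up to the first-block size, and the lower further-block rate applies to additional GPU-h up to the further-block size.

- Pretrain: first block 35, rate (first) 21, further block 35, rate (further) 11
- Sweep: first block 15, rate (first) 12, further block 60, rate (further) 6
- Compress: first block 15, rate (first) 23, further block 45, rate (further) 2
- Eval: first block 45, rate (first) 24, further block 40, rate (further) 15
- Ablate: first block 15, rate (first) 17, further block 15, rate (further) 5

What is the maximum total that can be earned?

3135

Rank every tier by rate: Eval/first 24 > Compress/first 23 > Pretrain/first 21 > Ablate/first 17 > Eval/second 15 > Sweep/first 12 > Pretrain/second 11 > Sweep/second 6 > Ablate/second 5 > Compress/second 2.
Eval first at 24: fill all 45 ; 115 left.
Compress/first (23): +15 ; 100 left.
Pretrain/first (21): +35 ; 65 left.
Fill Ablate first block (15 at 17) ; 50 left.
Eval second at 15: fill all 40 ; 10 left.
Sweep first at 12: only 10 left, fill 10.
Total = 24×45 + 23×15 + 21×35 + 17×15 + 15×40 + 12×10 = 3135.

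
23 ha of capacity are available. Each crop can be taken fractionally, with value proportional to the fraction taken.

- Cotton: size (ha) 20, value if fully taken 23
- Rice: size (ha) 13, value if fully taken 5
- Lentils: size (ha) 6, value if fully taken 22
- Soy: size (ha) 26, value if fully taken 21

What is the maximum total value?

41.55

Rank by value-to-size ratio: Lentils 22/6≈3.67, Cotton 23/20≈1.15, Soy 21/26≈0.808, Rice 5/13≈0.385.
Take all of Lentils (6 ha, value 22) — 17 ha left.
Fill the last 17 ha with part of Cotton: 17/20 of it earns 19.55.
Total value = 41.55.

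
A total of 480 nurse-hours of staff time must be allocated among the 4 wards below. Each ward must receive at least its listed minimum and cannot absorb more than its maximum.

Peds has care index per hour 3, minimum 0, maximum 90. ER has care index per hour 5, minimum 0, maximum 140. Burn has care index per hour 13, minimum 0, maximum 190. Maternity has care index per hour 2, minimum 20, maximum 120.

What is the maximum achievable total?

3560

Meeting every minimum uses 0+0+0+20 = 20 nurse-hours, leaving 460.
Rank by care index per hour: Burn 13 > ER 5 > Peds 3 > Maternity 2.
Give Burn 190 more to hit its cap of 190 — 270 left.
ER: +140 to 140 (cap) — 130 left.
Peds takes 90 more to reach its cap of 90 — 40 left.
Maternity has room for 100 more but only 40 remain, so it gets 60.
Total = 3×90 + 5×140 + 13×190 + 2×60 = 3560.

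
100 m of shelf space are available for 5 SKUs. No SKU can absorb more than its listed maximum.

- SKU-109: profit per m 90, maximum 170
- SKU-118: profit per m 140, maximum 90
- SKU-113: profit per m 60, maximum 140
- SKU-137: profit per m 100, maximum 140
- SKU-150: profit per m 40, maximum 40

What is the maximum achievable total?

Order the SKUs by profit per m: SKU-118 140 > SKU-137 100 > SKU-109 90 > SKU-113 60 > SKU-150 40.
SKU-118: +90 to 90 (cap) ; 10 left.
Only 10 left; SKU-137 takes them to reach 10.
Total = 140×90 + 100×10 = 13600.

13600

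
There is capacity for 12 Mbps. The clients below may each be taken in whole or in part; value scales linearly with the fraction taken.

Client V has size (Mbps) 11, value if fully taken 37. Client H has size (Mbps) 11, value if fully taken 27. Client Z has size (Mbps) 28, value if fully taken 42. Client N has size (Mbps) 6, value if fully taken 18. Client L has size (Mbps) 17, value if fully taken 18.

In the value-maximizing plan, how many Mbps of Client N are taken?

1

Rank by value-to-size ratio: Client V 37/11≈3.36, Client N 18/6≈3, Client H 27/11≈2.45, Client Z 42/28≈1.5, Client L 18/17≈1.06.
Take all of Client V (11 Mbps, value 37) — 1 Mbps left.
Only 1 Mbps remain; take 1/6 of Client N for value 18×1/6 = 3.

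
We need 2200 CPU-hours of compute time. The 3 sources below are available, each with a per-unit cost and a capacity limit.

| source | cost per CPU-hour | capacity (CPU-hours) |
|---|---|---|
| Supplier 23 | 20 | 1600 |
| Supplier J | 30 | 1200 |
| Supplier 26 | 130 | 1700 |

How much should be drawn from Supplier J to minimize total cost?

Use sources in increasing cost order.
Supplier 23 at 20: take all 1600 CPU-hours — 600 still needed.
Take 600 from Supplier J at 30 to finish.
Supplier 26: unused.

600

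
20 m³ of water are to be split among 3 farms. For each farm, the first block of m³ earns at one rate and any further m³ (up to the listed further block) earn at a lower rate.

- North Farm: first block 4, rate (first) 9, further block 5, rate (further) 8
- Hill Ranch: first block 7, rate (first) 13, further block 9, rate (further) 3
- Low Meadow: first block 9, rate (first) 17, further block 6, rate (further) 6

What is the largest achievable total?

280

Order all 6 blocks by rate: Low Meadow/T1 17 > Hill Ranch/T1 13 > North Farm/T1 9 > North Farm/T2 8 > Low Meadow/T2 6 > Hill Ranch/T2 3.
Low Meadow T1 at 17: fill all 9 → 11 left.
Hill Ranch/T1 (13): +7 → 4 left.
North Farm/T1 (9): +4 → 0 left.
Total = 17×9 + 13×7 + 9×4 = 280.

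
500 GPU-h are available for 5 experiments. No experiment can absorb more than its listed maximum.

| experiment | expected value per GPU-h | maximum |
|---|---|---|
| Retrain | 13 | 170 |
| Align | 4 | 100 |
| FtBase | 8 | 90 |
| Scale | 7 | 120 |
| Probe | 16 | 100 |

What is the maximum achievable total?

5450

Rank by expected value per GPU-h: Probe 16 > Retrain 13 > FtBase 8 > Scale 7 > Align 4.
Give Probe 100 to hit its cap of 100 → 400 left.
Give Retrain 170 to hit its cap of 170 → 230 left.
FtBase: +90 to 90 (cap) → 140 left.
Scale: +120 to 120 (cap) → 20 left.
Align: +20 (room for 100) → 20. Pool exhausted.
Total = 13×170 + 4×20 + 8×90 + 7×120 + 16×100 = 5450.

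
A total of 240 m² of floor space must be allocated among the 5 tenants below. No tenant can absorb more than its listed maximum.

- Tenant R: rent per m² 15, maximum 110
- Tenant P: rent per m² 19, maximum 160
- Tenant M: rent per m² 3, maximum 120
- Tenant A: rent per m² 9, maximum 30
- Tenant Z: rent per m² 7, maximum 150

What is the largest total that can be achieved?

4240

Highest rent per m² first: Tenant P 19 > Tenant R 15 > Tenant A 9 > Tenant Z 7 > Tenant M 3.
Tenant P: +160 to 160 (cap) ; 80 left.
Only 80 left; Tenant R takes them to reach 80.
Total = 15×80 + 19×160 = 4240.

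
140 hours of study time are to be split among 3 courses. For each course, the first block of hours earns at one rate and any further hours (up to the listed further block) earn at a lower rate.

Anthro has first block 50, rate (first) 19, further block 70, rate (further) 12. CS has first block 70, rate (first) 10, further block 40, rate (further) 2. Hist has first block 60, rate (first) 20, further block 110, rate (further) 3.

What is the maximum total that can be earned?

2510

Treat each block as its own option and order by rate: Hist/tier1 20 > Anthro/tier1 19 > Anthro/tier2 12 > CS/tier1 10 > Hist/tier2 3 > CS/tier2 2.
Hist tier1 at 20: fill all 60 → 80 left.
Fill Anthro tier1 block (50 at 19) → 30 left.
30 remain; put them into Anthro tier2 at 12.
Total = 20×60 + 19×50 + 12×30 = 2510.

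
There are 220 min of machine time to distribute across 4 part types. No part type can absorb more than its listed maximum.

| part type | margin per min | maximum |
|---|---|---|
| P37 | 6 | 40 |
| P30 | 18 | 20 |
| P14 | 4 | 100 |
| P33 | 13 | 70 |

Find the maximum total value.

1870

Order the part types by margin per min: P30 18 > P33 13 > P37 6 > P14 4.
Give P30 20 to hit its cap of 20 — 200 left.
P33: +70 to 70 (cap) — 130 left.
Give P37 40 to hit its cap of 40 — 90 left.
Only 90 left; P14 takes them to reach 90.
Total = 6×40 + 18×20 + 4×90 + 13×70 = 1870.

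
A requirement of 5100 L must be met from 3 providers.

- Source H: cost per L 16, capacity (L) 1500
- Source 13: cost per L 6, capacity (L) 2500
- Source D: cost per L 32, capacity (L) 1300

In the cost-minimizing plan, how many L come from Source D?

Fill from the cheapest provider first.
Take 2500 from Source 13 at 6 ; need 2600 more.
Source H (16): use full 1500 ; 1100 L to go.
Take 1100 from Source D at 32 to finish.

1100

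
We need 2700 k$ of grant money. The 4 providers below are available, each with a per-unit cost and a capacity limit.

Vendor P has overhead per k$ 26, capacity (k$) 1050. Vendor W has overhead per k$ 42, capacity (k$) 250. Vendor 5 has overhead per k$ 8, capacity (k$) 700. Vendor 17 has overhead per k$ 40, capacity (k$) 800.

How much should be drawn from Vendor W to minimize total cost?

Use providers in increasing cost order.
Vendor 5 (8): use full 700 → 2000 k$ to go.
Vendor P (26): use full 1050 → 950 k$ to go.
Take 800 from Vendor 17 at 40 → need 150 more.
Take 150 from Vendor W at 42 to finish.

150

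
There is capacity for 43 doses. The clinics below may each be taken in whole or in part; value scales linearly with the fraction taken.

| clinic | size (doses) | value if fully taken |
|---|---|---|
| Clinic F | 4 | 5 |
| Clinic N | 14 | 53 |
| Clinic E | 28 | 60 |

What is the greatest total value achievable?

Best value per unit of size first: Clinic N 53/14≈3.79, Clinic E 60/28≈2.14, Clinic F 5/4≈1.25.
All 14 doses of Clinic N fit (value 53) → 29 remain.
All 28 doses of Clinic E fit (value 60) → 1 remain.
1 doses left: a 1/4 share of Clinic F gives 5×1/4 = 1.25.
Total value = 114.25.

114.25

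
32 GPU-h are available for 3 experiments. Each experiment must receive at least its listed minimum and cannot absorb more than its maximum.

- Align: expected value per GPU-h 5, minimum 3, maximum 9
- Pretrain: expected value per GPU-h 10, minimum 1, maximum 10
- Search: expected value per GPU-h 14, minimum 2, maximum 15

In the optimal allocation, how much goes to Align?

7

Meeting every minimum uses 3+1+2 = 6 GPU-h, leaving 26.
Order the experiments by expected value per GPU-h: Search 14 > Pretrain 10 > Align 5.
Search takes 13 more to reach its cap of 15 → 13 left.
Pretrain: +9 to 10 (cap) → 4 left.
Only 4 left; Align takes them to reach 7.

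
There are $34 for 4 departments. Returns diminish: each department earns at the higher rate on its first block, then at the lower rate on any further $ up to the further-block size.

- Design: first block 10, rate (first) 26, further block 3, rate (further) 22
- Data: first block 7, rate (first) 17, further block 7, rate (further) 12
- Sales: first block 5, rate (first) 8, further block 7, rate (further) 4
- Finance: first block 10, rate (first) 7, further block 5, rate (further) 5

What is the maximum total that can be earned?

583

Rank every tier by rate: Design/T1 26 > Design/T2 22 > Data/T1 17 > Data/T2 12 > Sales/T1 8 > Finance/T1 7 > Finance/T2 5 > Sales/T2 4.
Design/T1 (26): +10 → 24 left.
Design T2 at 22: fill all 3 → 21 left.
Data T1 at 17: fill all 7 → 14 left.
Data/T2 (12): +7 → 7 left.
Sales/T1 (8): +5 → 2 left.
2 remain; put them into Finance T1 at 7.
Total = 26×10 + 22×3 + 17×7 + 12×7 + 8×5 + 7×2 = 583.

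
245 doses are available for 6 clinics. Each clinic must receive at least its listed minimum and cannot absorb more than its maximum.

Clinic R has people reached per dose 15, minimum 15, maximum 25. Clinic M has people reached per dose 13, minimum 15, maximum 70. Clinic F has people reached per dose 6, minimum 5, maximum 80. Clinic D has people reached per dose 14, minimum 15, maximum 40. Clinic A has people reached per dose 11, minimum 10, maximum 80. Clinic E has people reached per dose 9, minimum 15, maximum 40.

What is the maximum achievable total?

2980

Meeting every minimum uses 15+15+5+15+10+15 = 75 doses, leaving 170.
Order the clinics by people reached per dose: Clinic R 15 > Clinic D 14 > Clinic M 13 > Clinic A 11 > Clinic E 9 > Clinic F 6.
Clinic R takes 10 more to reach its cap of 25 — 160 left.
Give Clinic D 25 more to hit its cap of 40 — 135 left.
Give Clinic M 55 more to hit its cap of 70 — 80 left.
Clinic A: +70 to 80 (cap) — 10 left.
Clinic E: +10 (room for 25) → 25. Pool exhausted.
Total = 15×25 + 13×70 + 6×5 + 14×40 + 11×80 + 9×25 = 2980.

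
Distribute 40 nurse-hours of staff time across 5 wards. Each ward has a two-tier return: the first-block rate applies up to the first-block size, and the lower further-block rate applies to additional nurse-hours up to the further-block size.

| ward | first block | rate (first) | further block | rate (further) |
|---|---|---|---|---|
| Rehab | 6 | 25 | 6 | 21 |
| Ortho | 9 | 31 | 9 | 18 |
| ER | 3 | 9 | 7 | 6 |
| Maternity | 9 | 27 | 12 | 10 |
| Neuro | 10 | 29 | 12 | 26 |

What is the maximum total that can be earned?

1124

Treat each block as its own option and order by rate: Ortho/T1 31 > Neuro/T1 29 > Maternity/T1 27 > Neuro/T2 26 > Rehab/T1 25 > Rehab/T2 21 > Ortho/T2 18 > Maternity/T2 10 > ER/T1 9 > ER/T2 6.
Ortho T1 at 31: fill all 9 → 31 left.
Fill Neuro T1 block (10 at 29) → 21 left.
Maternity/T1 (27): +9 → 12 left.
Neuro T2 at 26: fill all 12 → 0 left.
Total = 31×9 + 29×10 + 27×9 + 26×12 = 1124.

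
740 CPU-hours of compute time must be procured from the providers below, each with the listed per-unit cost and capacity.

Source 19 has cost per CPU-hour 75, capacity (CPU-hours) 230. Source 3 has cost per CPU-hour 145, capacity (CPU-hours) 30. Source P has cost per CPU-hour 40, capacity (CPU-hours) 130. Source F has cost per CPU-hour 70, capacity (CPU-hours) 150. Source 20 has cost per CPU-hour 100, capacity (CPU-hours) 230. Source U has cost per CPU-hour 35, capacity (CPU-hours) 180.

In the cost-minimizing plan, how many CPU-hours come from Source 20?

Fill from the cheapest provider first.
Source U (35): use full 180 ; 560 CPU-hours to go.
Take 130 from Source P at 40 ; need 430 more.
Take 150 from Source F at 70 ; need 280 more.
Source 19 (75): use full 230 ; 50 CPU-hours to go.
Source 20 (100): take the remaining 50 ; done.
Source 3: unused.

50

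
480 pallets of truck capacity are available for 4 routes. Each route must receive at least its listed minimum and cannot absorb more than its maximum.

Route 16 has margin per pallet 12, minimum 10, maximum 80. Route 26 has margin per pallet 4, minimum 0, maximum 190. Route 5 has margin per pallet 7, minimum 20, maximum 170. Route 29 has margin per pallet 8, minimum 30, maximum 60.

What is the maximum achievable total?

3310

Meeting every minimum uses 10+0+20+30 = 60 pallets, leaving 420.
Order the routes by margin per pallet: Route 16 12 > Route 29 8 > Route 5 7 > Route 26 4.
Route 16: +70 to 80 (cap) ; 350 left.
Route 29: +30 to 60 (cap) ; 320 left.
Route 5 takes 150 more to reach its cap of 170 ; 170 left.
Route 26 has room for 190 more but only 170 remain, so it gets 170.
Total = 12×80 + 4×170 + 7×170 + 8×60 = 3310.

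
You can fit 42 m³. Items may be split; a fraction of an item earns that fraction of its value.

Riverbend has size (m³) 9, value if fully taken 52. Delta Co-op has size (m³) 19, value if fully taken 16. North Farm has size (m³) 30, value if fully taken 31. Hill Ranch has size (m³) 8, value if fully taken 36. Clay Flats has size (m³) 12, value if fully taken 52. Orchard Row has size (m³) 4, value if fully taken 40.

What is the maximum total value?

189.3

Rank by value-to-size ratio: Orchard Row 40/4≈10, Riverbend 52/9≈5.78, Hill Ranch 36/8≈4.5, Clay Flats 52/12≈4.33, North Farm 31/30≈1.03, Delta Co-op 16/19≈0.842.
All 4 m³ of Orchard Row fit (value 40) — 38 remain.
All 9 m³ of Riverbend fit (value 52) — 29 remain.
Hill Ranch: take in full, 8 m³ for value 36 — 21 left.
All 12 m³ of Clay Flats fit (value 52) — 9 remain.
Fill the last 9 m³ with part of North Farm: 9/30 of it earns 9.3.
Total value = 189.3.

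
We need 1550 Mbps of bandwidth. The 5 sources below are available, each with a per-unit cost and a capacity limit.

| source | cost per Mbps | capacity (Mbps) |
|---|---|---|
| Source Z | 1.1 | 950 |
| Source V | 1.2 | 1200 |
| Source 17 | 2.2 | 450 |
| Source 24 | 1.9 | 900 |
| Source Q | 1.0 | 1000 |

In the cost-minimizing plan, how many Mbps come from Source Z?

Fill from the cheapest source first.
Source Q (1.0): use full 1000 → 550 Mbps to go.
Source Z at 1.1: take 550 of its 950 → requirement met.
Source V, Source 24, Source 17: unused.

550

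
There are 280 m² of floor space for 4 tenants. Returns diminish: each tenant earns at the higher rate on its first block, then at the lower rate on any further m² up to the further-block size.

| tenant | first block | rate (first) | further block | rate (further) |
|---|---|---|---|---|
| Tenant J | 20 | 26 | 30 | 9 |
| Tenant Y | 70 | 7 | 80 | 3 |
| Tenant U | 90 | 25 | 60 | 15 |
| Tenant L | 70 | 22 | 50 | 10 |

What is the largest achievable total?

5610

Order all 8 blocks by rate: Tenant J/tier1 26 > Tenant U/tier1 25 > Tenant L/tier1 22 > Tenant U/tier2 15 > Tenant L/tier2 10 > Tenant J/tier2 9 > Tenant Y/tier1 7 > Tenant Y/tier2 3.
Tenant J/tier1 (26): +20 — 260 left.
Tenant U/tier1 (25): +90 — 170 left.
Fill Tenant L tier1 block (70 at 22) — 100 left.
Tenant U tier2 at 15: fill all 60 — 40 left.
Tenant L tier2 at 10: only 40 left, fill 40.
Total = 26×20 + 25×90 + 22×70 + 15×60 + 10×40 = 5610.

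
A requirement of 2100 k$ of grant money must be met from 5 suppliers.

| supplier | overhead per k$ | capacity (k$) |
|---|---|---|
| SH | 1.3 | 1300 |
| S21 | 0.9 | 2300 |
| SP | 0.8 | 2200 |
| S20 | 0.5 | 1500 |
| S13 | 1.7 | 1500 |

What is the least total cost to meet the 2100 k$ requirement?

Cheapest first:
S20 (0.5): use full 1500 — 600 k$ to go.
SP (0.8): take the remaining 600 — done.
S21, SH, S13: unused.
Cost = 1500×0.5 + 600×0.8 = 1230.

1230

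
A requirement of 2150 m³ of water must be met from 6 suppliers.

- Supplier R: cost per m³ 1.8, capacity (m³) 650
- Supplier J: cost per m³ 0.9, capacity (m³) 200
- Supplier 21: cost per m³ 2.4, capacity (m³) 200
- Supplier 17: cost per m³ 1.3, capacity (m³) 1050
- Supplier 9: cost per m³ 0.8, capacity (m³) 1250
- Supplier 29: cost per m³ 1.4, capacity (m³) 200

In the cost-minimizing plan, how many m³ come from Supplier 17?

Use suppliers in increasing cost order.
Take 1250 from Supplier 9 at 0.8 → need 900 more.
Supplier J at 0.9: take all 200 m³ → 700 still needed.
Supplier 17 (1.3): take the remaining 700 → done.
Supplier 29, Supplier R, Supplier 21: unused.

700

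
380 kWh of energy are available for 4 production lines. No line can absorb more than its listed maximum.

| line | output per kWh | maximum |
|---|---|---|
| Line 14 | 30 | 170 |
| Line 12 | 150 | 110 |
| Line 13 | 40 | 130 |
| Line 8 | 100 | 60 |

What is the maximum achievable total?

Highest output per kWh first: Line 12 150 > Line 8 100 > Line 13 40 > Line 14 30.
Line 12: +110 to 110 (cap) ; 270 left.
Line 8: +60 to 60 (cap) ; 210 left.
Line 13 takes 130 to reach its cap of 130 ; 80 left.
Only 80 left; Line 14 takes them to reach 80.
Total = 30×80 + 150×110 + 40×130 + 100×60 = 30100.

30100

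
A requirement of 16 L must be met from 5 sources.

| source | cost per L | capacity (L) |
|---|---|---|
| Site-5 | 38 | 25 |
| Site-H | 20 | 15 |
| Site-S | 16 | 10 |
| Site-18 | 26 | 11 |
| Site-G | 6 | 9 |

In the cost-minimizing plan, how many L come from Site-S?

7

Cheapest first:
Site-G (6): use full 9 → 7 L to go.
Site-S (16): take the remaining 7 → done.
Site-H, Site-18, Site-5: unused.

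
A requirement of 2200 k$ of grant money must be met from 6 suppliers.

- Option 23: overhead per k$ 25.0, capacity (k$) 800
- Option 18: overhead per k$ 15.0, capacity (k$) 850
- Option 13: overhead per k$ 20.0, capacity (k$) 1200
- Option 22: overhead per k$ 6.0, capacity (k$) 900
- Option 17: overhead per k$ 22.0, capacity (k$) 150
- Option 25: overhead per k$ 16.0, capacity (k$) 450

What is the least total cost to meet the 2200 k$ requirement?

25350

Fill from the cheapest supplier first.
Option 22 (6.0): use full 900 — 1300 k$ to go.
Option 18 at 15.0: take all 850 k$ — 450 still needed.
Take 450 from Option 25 at 16.0 — need 0 more.
Option 13, Option 17, Option 23: unused.
Cost = 900×6.0 + 850×15.0 + 450×16.0 = 25350.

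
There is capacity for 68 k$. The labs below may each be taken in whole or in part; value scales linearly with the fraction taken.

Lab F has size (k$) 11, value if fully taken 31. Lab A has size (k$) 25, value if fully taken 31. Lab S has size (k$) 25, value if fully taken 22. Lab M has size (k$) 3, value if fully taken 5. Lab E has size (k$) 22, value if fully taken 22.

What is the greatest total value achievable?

Rank by value-to-size ratio: Lab F 31/11≈2.82, Lab M 5/3≈1.67, Lab A 31/25≈1.24, Lab E 22/22≈1, Lab S 22/25≈0.88.
Take all of Lab F (11 k$, value 31) ; 57 k$ left.
Lab M: take in full, 3 k$ for value 5 ; 54 left.
All 25 k$ of Lab A fit (value 31) ; 29 remain.
All 22 k$ of Lab E fit (value 22) ; 7 remain.
Only 7 k$ remain; take 7/25 of Lab S for value 22×7/25 = 6.16.
Total value = 95.16.

95.16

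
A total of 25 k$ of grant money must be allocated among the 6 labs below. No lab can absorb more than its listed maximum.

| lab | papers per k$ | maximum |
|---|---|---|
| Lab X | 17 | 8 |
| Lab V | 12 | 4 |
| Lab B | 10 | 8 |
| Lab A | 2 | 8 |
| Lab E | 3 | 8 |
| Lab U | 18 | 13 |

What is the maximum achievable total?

Rank by papers per k$: Lab U 18 > Lab X 17 > Lab V 12 > Lab B 10 > Lab E 3 > Lab A 2.
Lab U: +13 to 13 (cap) → 12 left.
Lab X: +8 to 8 (cap) → 4 left.
Lab V: +4 to 4 (cap) → 0 left.
Total = 17×8 + 12×4 + 18×13 = 418.

418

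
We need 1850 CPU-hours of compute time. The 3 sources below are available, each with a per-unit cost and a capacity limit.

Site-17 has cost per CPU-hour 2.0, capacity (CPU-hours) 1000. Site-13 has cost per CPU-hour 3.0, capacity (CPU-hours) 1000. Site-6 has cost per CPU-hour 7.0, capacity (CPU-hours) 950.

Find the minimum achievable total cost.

Cheapest first:
Site-17 at 2.0: take all 1000 CPU-hours ; 850 still needed.
Site-13 at 3.0: take 850 of its 1000 ; requirement met.
Site-6: unused.
Cost = 1000×2.0 + 850×3.0 = 4550.

4550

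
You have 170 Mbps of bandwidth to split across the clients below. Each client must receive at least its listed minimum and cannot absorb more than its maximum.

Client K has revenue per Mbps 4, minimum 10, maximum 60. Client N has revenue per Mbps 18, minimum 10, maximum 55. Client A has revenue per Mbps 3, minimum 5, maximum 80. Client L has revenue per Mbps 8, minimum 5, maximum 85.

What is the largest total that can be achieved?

Meeting every minimum uses 10+10+5+5 = 30 Mbps, leaving 140.
Highest revenue per Mbps first: Client N 18 > Client L 8 > Client K 4 > Client A 3.
Client N: +45 to 55 (cap) ; 95 left.
Give Client L 80 more to hit its cap of 85 ; 15 left.
Client K has room for 50 more but only 15 remain, so it gets 25.
Total = 4×25 + 18×55 + 3×5 + 8×85 = 1785.

1785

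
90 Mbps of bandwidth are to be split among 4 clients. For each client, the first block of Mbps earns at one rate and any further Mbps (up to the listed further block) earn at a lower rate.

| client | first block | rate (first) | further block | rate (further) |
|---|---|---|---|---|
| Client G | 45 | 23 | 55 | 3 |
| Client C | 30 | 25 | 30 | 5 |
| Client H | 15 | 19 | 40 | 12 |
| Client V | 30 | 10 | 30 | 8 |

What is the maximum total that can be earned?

Treat each block as its own option and order by rate: Client C/first 25 > Client G/first 23 > Client H/first 19 > Client H/second 12 > Client V/first 10 > Client V/second 8 > Client C/second 5 > Client G/second 3.
Fill Client C first block (30 at 25) → 60 left.
Client G/first (23): +45 → 15 left.
Client H first at 19: fill all 15 → 0 left.
Total = 25×30 + 23×45 + 19×15 = 2070.

2070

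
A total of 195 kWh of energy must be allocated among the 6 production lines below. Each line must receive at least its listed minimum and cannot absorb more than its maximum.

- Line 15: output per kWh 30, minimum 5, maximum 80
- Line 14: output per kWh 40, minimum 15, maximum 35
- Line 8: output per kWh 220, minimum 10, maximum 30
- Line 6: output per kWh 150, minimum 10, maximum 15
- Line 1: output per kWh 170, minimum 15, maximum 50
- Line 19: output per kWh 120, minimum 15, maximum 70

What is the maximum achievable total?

26900

Meeting every minimum uses 5+15+10+10+15+15 = 70 kWh, leaving 125.
Highest output per kWh first: Line 8 220 > Line 1 170 > Line 6 150 > Line 19 120 > Line 14 40 > Line 15 30.
Give Line 8 20 more to hit its cap of 30 ; 105 left.
Give Line 1 35 more to hit its cap of 50 ; 70 left.
Line 6: +5 to 15 (cap) ; 65 left.
Line 19 takes 55 more to reach its cap of 70 ; 10 left.
Line 14 has room for 20 more but only 10 remain, so it gets 25.
Total = 30×5 + 40×25 + 220×30 + 150×15 + 170×50 + 120×70 = 26900.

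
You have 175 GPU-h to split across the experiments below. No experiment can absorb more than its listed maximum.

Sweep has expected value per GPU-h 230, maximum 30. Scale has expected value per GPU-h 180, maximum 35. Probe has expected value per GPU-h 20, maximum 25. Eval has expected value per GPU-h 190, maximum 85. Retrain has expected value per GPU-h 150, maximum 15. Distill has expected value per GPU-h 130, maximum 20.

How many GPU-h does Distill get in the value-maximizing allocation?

Order the experiments by expected value per GPU-h: Sweep 230 > Eval 190 > Scale 180 > Retrain 150 > Distill 130 > Probe 20.
Sweep: +30 to 30 (cap) ; 145 left.
Eval takes 85 to reach its cap of 85 ; 60 left.
Give Scale 35 to hit its cap of 35 ; 25 left.
Retrain takes 15 to reach its cap of 15 ; 10 left.
Only 10 left; Distill takes them to reach 10.

10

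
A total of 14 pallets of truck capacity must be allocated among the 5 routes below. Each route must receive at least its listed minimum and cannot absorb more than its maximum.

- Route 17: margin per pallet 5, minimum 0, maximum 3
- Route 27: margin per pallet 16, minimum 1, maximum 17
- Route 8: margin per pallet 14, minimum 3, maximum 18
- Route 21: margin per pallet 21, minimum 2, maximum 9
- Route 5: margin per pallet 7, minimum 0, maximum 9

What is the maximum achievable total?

263

Meeting every minimum uses 0+1+3+2+0 = 6 pallets, leaving 8.
Highest margin per pallet first: Route 21 21 > Route 27 16 > Route 8 14 > Route 5 7 > Route 17 5.
Give Route 21 7 more to hit its cap of 9 → 1 left.
Route 27: +1 (room for 16) → 2. Pool exhausted.
Total = 16×2 + 14×3 + 21×9 = 263.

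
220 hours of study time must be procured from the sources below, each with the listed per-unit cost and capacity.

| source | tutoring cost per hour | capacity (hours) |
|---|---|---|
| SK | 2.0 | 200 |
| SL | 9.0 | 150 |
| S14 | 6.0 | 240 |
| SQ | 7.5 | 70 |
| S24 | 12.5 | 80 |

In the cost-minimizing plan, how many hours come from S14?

Use sources in increasing cost order.
SK at 2.0: take all 200 hours ; 20 still needed.
S14 (6.0): take the remaining 20 ; done.
SQ, SL, S24: unused.

20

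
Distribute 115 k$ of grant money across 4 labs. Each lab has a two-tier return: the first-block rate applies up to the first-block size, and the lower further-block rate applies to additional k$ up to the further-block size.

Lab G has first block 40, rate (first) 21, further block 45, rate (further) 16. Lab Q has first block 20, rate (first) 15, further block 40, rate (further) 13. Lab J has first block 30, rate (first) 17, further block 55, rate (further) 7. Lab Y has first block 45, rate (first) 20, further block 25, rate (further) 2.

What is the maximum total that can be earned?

2250

Order all 8 blocks by rate: Lab G/T1 21 > Lab Y/T1 20 > Lab J/T1 17 > Lab G/T2 16 > Lab Q/T1 15 > Lab Q/T2 13 > Lab J/T2 7 > Lab Y/T2 2.
Fill Lab G T1 block (40 at 21) → 75 left.
Fill Lab Y T1 block (45 at 20) → 30 left.
Fill Lab J T1 block (30 at 17) → 0 left.
Total = 21×40 + 20×45 + 17×30 = 2250.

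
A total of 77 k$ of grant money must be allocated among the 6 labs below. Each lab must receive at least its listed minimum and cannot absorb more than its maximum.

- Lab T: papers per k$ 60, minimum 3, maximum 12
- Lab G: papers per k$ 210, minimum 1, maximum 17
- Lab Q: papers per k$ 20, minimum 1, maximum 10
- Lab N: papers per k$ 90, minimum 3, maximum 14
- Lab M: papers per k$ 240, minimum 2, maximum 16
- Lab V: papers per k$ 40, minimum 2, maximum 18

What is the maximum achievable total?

10090

Meeting every minimum uses 3+1+1+3+2+2 = 12 k$, leaving 65.
Order the labs by papers per k$: Lab M 240 > Lab G 210 > Lab N 90 > Lab T 60 > Lab V 40 > Lab Q 20.
Lab M: +14 to 16 (cap) — 51 left.
Give Lab G 16 more to hit its cap of 17 — 35 left.
Lab N takes 11 more to reach its cap of 14 — 24 left.
Lab T takes 9 more to reach its cap of 12 — 15 left.
Only 15 left; Lab V takes them to reach 17.
Total = 60×12 + 210×17 + 20×1 + 90×14 + 240×16 + 40×17 = 10090.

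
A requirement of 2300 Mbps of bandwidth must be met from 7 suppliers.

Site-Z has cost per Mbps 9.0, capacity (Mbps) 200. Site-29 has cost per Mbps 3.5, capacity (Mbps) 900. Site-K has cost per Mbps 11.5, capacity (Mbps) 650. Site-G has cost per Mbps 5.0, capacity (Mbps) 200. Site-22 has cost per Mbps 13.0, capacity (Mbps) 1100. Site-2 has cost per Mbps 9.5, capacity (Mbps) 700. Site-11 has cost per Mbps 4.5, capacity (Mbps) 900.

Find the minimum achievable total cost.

10950

Fill from the cheapest supplier first.
Take 900 from Site-29 at 3.5 — need 1400 more.
Take 900 from Site-11 at 4.5 — need 500 more.
Take 200 from Site-G at 5.0 — need 300 more.
Take 200 from Site-Z at 9.0 — need 100 more.
Site-2 at 9.5: take 100 of its 700 — requirement met.
Site-K, Site-22: unused.
Cost = 900×3.5 + 900×4.5 + 200×5.0 + 200×9.0 + 100×9.5 = 10950.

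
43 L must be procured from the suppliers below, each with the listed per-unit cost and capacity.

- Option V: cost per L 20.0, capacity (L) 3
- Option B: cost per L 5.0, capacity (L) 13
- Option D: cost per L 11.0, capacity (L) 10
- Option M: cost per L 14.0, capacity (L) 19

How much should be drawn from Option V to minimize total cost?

Use suppliers in increasing cost order.
Take 13 from Option B at 5.0 → need 30 more.
Take 10 from Option D at 11.0 → need 20 more.
Option M (14.0): use full 19 → 1 L to go.
Take 1 from Option V at 20.0 to finish.

1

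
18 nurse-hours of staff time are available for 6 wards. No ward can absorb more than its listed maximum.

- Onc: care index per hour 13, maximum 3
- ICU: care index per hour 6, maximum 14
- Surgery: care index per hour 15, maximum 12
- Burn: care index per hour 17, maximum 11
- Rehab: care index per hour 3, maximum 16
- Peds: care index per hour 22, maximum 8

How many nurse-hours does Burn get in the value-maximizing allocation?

10

Rank by care index per hour: Peds 22 > Burn 17 > Surgery 15 > Onc 13 > ICU 6 > Rehab 3.
Give Peds 8 to hit its cap of 8 — 10 left.
Burn: +10 (room for 11) → 10. Pool exhausted.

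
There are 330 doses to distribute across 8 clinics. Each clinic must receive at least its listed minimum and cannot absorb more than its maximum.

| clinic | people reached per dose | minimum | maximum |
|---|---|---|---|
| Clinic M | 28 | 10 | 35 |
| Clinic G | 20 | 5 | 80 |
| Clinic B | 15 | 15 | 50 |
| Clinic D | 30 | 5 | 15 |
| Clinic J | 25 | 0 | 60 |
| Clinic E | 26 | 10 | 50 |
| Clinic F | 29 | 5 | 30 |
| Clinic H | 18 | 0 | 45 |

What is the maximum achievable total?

7735

Meeting every minimum uses 10+5+15+5+0+10+5+0 = 50 doses, leaving 280.
Highest people reached per dose first: Clinic D 30 > Clinic F 29 > Clinic M 28 > Clinic E 26 > Clinic J 25 > Clinic G 20 > Clinic H 18 > Clinic B 15.
Clinic D: +10 to 15 (cap) — 270 left.
Clinic F takes 25 more to reach its cap of 30 — 245 left.
Clinic M takes 25 more to reach its cap of 35 — 220 left.
Clinic E takes 40 more to reach its cap of 50 — 180 left.
Give Clinic J 60 more to hit its cap of 60 — 120 left.
Give Clinic G 75 more to hit its cap of 80 — 45 left.
Clinic H takes 45 more to reach its cap of 45 — 0 left.
Total = 28×35 + 20×80 + 15×15 + 30×15 + 25×60 + 26×50 + 29×30 + 18×45 = 7735.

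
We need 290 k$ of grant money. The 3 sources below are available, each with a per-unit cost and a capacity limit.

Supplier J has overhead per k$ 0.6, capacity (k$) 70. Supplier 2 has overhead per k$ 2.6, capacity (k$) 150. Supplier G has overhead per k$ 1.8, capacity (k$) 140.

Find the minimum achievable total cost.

Fill from the cheapest source first.
Take 70 from Supplier J at 0.6 — need 220 more.
Supplier G (1.8): use full 140 — 80 k$ to go.
Supplier 2 (2.6): take the remaining 80 — done.
Cost = 70×0.6 + 140×1.8 + 80×2.6 = 502.

502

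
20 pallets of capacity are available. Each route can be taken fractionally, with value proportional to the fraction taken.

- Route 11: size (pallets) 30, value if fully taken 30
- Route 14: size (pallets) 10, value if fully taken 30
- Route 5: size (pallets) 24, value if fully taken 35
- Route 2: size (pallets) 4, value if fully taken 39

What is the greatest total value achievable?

77.75

Sort by value density: Route 2 39/4≈9.75, Route 14 30/10≈3, Route 5 35/24≈1.46, Route 11 30/30≈1.
Take all of Route 2 (4 pallets, value 39) → 16 pallets left.
Route 14: take in full, 10 pallets for value 30 → 6 left.
Only 6 pallets remain; take 6/24 of Route 5 for value 35×6/24 = 8.75.
Total value = 77.75.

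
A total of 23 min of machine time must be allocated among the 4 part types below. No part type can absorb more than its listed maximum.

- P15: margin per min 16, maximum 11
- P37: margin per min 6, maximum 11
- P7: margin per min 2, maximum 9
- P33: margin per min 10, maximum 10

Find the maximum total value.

Highest margin per min first: P15 16 > P33 10 > P37 6 > P7 2.
Give P15 11 to hit its cap of 11 — 12 left.
Give P33 10 to hit its cap of 10 — 2 left.
P37 has room for 11 but only 2 remain, so it gets 2.
Total = 16×11 + 6×2 + 10×10 = 288.

288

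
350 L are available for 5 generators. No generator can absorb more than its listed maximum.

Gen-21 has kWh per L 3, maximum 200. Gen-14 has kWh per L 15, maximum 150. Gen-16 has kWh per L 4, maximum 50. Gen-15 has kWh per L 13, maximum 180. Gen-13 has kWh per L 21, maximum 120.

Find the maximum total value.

5810

Order the generators by kWh per L: Gen-13 21 > Gen-14 15 > Gen-15 13 > Gen-16 4 > Gen-21 3.
Gen-13 takes 120 to reach its cap of 120 → 230 left.
Gen-14: +150 to 150 (cap) → 80 left.
Only 80 left; Gen-15 takes them to reach 80.
Total = 15×150 + 13×80 + 21×120 = 5810.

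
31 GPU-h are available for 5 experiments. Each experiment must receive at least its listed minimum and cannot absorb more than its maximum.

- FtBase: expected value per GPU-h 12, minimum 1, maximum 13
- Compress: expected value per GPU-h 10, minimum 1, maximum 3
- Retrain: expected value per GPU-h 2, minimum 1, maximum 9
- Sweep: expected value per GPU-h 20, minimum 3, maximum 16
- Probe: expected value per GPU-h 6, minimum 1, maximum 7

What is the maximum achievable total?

482

Meeting every minimum uses 1+1+1+3+1 = 7 GPU-h, leaving 24.
Rank by expected value per GPU-h: Sweep 20 > FtBase 12 > Compress 10 > Probe 6 > Retrain 2.
Give Sweep 13 more to hit its cap of 16 — 11 left.
FtBase has room for 12 more but only 11 remain, so it gets 12.
Total = 12×12 + 10×1 + 2×1 + 20×16 + 6×1 = 482.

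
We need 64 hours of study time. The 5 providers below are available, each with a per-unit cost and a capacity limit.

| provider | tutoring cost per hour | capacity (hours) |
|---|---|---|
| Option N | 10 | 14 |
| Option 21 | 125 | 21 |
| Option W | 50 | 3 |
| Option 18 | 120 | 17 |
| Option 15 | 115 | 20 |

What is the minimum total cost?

5880

Cheapest first:
Option N (10): use full 14 → 50 hours to go.
Take 3 from Option W at 50 → need 47 more.
Option 15 (115): use full 20 → 27 hours to go.
Option 18 at 120: take all 17 hours → 10 still needed.
Option 21 at 125: take 10 of its 21 → requirement met.
Cost = 14×10 + 3×50 + 20×115 + 17×120 + 10×125 = 5880.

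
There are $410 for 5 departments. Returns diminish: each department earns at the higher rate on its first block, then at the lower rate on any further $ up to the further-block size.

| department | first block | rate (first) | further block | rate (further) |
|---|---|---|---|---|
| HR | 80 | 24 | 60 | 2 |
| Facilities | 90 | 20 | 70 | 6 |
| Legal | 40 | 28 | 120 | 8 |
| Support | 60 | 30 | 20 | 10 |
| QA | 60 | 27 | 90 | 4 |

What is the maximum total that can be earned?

Rank every tier by rate: Support/first 30 > Legal/first 28 > QA/first 27 > HR/first 24 > Facilities/first 20 > Support/second 10 > Legal/second 8 > Facilities/second 6 > QA/second 4 > HR/second 2.
Support first at 30: fill all 60 — 350 left.
Legal/first (28): +40 — 310 left.
Fill QA first block (60 at 27) — 250 left.
HR first at 24: fill all 80 — 170 left.
Facilities/first (20): +90 — 80 left.
Fill Support second block (20 at 10) — 60 left.
60 remain; put them into Legal second at 8.
Total = 30×60 + 28×40 + 27×60 + 24×80 + 20×90 + 10×20 + 8×60 = 8940.

8940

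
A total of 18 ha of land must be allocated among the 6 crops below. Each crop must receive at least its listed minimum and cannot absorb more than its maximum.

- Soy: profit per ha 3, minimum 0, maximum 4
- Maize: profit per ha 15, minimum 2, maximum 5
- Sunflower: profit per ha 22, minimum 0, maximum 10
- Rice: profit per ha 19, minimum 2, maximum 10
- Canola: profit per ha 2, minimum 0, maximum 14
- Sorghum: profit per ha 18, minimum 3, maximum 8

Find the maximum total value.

Meeting every minimum uses 0+2+0+2+0+3 = 7 ha, leaving 11.
Order the crops by profit per ha: Sunflower 22 > Rice 19 > Sorghum 18 > Maize 15 > Soy 3 > Canola 2.
Sunflower takes 10 more to reach its cap of 10 — 1 left.
Rice: +1 (room for 8) → 3. Pool exhausted.
Total = 15×2 + 22×10 + 19×3 + 18×3 = 361.

361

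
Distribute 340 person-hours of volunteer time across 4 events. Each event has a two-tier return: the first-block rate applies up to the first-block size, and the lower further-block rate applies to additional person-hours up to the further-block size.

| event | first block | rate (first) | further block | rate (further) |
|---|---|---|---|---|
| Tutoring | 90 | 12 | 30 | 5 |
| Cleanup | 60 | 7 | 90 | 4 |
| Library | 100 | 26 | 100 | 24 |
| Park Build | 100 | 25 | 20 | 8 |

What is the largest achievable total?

7980

Treat each block as its own option and order by rate: Library/tier1 26 > Park Build/tier1 25 > Library/tier2 24 > Tutoring/tier1 12 > Park Build/tier2 8 > Cleanup/tier1 7 > Tutoring/tier2 5 > Cleanup/tier2 4.
Library/tier1 (26): +100 → 240 left.
Fill Park Build tier1 block (100 at 25) → 140 left.
Fill Library tier2 block (100 at 24) → 40 left.
Tutoring tier1 at 12: only 40 left, fill 40.
Total = 26×100 + 25×100 + 24×100 + 12×40 = 7980.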